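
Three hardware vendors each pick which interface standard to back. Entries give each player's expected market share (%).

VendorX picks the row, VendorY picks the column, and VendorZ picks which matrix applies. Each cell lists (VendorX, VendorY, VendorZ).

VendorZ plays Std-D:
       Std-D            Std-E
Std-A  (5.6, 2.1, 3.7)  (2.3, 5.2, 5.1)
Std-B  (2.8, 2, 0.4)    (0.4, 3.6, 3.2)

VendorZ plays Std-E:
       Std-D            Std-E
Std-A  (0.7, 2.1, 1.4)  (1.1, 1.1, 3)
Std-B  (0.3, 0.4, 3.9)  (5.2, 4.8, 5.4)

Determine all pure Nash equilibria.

The pure Nash equilibria are (Std-A, Std-E, Std-D), (Std-B, Std-E, Std-E).

VendorX against (Std-D, Std-D): payoffs 5.6, 2.8 → best response Std-A.
VendorX against (Std-D, Std-E): payoffs 0.7, 0.3 → best response Std-A.
VendorX against (Std-E, Std-D): payoffs 2.3, 0.4 → best response Std-A.
VendorX against (Std-E, Std-E): payoffs 1.1, 5.2 → best response Std-B.
VendorY against (Std-A, Std-D): payoffs 2.1, 5.2 → best response Std-E.
VendorY against (Std-A, Std-E): payoffs 2.1, 1.1 → best response Std-D.
VendorY against (Std-B, Std-D): payoffs 2, 3.6 → best response Std-E.
VendorY against (Std-B, Std-E): payoffs 0.4, 4.8 → best response Std-E.
VendorZ against (Std-A, Std-D): payoffs 3.7, 1.4 → best response Std-D.
VendorZ against (Std-A, Std-E): payoffs 5.1, 3 → best response Std-D.
VendorZ against (Std-B, Std-D): payoffs 0.4, 3.9 → best response Std-E.
VendorZ against (Std-B, Std-E): payoffs 3.2, 5.4 → best response Std-E.
Mutual best responses: (Std-A, Std-E, Std-D); (Std-B, Std-E, Std-E).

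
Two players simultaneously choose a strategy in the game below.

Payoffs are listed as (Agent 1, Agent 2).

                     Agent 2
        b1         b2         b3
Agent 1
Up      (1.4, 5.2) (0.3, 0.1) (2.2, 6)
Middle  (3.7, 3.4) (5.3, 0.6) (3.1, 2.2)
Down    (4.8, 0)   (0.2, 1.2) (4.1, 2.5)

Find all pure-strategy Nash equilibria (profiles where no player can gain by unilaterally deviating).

The unique pure-strategy Nash equilibrium is (Down, b3).

(Up, b1): Agent 1 can switch to Middle (1.4 → 3.7). Not NE.
(Up, b2): Agent 1 can switch to Middle (0.3 → 5.3). Not NE.
(Up, b3): Agent 1 can switch to Middle (2.2 → 3.1). Not NE.
(Middle, b1): Agent 1 can switch to Down (3.7 → 4.8). Not NE.
(Middle, b2): Agent 2 can switch to b1 (0.6 → 3.4). Not NE.
(Middle, b3): Agent 1 can switch to Down (3.1 → 4.1). Not NE.
(Down, b1): Agent 2 can switch to b2 (0 → 1.2). Not NE.
(Down, b2): Agent 1 can switch to Up (0.2 → 0.3). Not NE.
(Down, b3): Agent 1 gets 4.1, best alternative 3.1; Agent 2 gets 2.5, best alternative 1.2. No profitable deviation — NE.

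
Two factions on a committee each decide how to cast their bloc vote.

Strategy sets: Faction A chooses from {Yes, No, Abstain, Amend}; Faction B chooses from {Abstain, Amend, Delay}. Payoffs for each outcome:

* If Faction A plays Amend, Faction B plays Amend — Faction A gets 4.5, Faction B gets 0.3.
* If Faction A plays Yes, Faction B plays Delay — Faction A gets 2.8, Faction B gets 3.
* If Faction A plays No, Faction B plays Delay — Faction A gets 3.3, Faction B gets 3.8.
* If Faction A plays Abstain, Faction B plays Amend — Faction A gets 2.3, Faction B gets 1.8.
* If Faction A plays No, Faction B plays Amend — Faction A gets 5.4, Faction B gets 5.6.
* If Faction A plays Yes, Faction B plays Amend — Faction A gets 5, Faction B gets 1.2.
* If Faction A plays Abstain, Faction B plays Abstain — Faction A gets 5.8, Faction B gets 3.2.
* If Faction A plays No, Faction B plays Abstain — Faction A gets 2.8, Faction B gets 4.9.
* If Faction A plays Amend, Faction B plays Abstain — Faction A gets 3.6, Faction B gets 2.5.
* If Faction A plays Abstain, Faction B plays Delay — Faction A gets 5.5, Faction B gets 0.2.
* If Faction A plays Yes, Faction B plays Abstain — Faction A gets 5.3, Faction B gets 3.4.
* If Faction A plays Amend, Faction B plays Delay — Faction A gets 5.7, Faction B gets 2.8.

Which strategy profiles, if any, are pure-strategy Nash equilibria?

Faction A against Abstain: payoffs 5.3, 2.8, 5.8, 3.6 → best response Abstain.
Faction A against Amend: payoffs 5, 5.4, 2.3, 4.5 → best response No.
Faction A against Delay: payoffs 2.8, 3.3, 5.5, 5.7 → best response Amend.
Faction B against Yes: payoffs 3.4, 1.2, 3 → best response Abstain.
Faction B against No: payoffs 4.9, 5.6, 3.8 → best response Amend.
Faction B against Abstain: payoffs 3.2, 1.8, 0.2 → best response Abstain.
Faction B against Amend: payoffs 2.5, 0.3, 2.8 → best response Delay.
Mutual best responses: (No, Amend); (Abstain, Abstain); (Amend, Delay).

Pure-strategy Nash equilibria: (No, Amend) and (Abstain, Abstain) and (Amend, Delay)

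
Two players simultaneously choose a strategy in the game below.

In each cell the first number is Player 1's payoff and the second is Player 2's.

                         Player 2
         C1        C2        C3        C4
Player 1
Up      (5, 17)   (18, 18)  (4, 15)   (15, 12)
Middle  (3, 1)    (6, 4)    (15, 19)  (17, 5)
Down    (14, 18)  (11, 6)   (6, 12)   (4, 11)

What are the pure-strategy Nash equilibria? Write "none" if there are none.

For each player, find the best response to each opponent profile; mutual best responses are the pure NE.
Player 1 against C1: payoffs 5, 3, 14 → best response Down.
Player 1 against C2: payoffs 18, 6, 11 → best response Up.
Player 1 against C3: payoffs 4, 15, 6 → best response Middle.
Player 1 against C4: payoffs 15, 17, 4 → best response Middle.
Player 2 against Up: payoffs 17, 18, 15, 12 → best response C2.
Player 2 against Middle: payoffs 1, 4, 19, 5 → best response C3.
Player 2 against Down: payoffs 18, 6, 12, 11 → best response C1.
Mutual best responses: (Up, C2); (Middle, C3); (Down, C1).

Pure-strategy Nash equilibria: (Up, C2); (Middle, C3); (Down, C1)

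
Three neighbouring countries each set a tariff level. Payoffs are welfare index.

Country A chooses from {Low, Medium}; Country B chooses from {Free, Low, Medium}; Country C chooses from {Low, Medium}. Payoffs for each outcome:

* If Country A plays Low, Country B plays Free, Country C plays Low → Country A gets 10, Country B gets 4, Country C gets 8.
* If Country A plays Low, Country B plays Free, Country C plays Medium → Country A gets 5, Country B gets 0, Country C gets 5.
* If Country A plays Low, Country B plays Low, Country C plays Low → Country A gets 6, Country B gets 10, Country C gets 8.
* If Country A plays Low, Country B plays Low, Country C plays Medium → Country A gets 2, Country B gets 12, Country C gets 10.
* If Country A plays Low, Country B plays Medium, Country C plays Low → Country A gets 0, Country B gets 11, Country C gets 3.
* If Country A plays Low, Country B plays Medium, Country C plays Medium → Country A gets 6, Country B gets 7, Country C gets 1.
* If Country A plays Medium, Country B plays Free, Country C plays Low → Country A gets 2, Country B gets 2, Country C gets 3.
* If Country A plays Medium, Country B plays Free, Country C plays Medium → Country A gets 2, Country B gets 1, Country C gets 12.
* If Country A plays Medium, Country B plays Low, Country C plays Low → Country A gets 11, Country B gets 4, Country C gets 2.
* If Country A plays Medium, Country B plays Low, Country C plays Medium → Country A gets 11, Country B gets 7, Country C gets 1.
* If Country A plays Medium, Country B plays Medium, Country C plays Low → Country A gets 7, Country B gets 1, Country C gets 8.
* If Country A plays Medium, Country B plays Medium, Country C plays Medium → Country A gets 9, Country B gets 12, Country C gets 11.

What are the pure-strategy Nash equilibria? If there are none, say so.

(Medium, Low, Low) and (Medium, Medium, Medium)

Mark each player's best response to every combination of opponents' strategies; a profile where every player is best-responding is a pure Nash equilibrium.
Country A against (Free, Low): payoffs 10, 2 → best response Low.
Country A against (Free, Medium): payoffs 5, 2 → best response Low.
Country A against (Low, Low): payoffs 6, 11 → best response Medium.
Country A against (Low, Medium): payoffs 2, 11 → best response Medium.
Country A against (Medium, Low): payoffs 0, 7 → best response Medium.
Country A against (Medium, Medium): payoffs 6, 9 → best response Medium.
Country B against (Low, Low): payoffs 4, 10, 11 → best response Medium.
Country B against (Low, Medium): payoffs 0, 12, 7 → best response Low.
Country B against (Medium, Low): payoffs 2, 4, 1 → best response Low.
Country B against (Medium, Medium): payoffs 1, 7, 12 → best response Medium.
Country C against (Low, Free): payoffs 8, 5 → best response Low.
Country C against (Low, Low): payoffs 8, 10 → best response Medium.
Country C against (Low, Medium): payoffs 3, 1 → best response Low.
Country C against (Medium, Free): payoffs 3, 12 → best response Medium.
Country C against (Medium, Low): payoffs 2, 1 → best response Low.
Country C against (Medium, Medium): payoffs 8, 11 → best response Medium.
Mutual best responses: (Medium, Low, Low); (Medium, Medium, Medium).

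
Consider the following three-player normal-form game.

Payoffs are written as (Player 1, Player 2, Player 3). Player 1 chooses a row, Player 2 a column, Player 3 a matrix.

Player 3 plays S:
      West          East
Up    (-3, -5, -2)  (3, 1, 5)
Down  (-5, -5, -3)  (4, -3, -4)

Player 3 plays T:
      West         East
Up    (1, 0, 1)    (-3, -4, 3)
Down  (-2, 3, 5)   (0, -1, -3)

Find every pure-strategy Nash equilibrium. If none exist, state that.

Player 1 against (West, S): payoffs -3, -5 → best response Up.
Player 1 against (West, T): payoffs 1, -2 → best response Up.
Player 1 against (East, S): payoffs 3, 4 → best response Down.
Player 1 against (East, T): payoffs -3, 0 → best response Down.
Player 2 against (Up, S): payoffs -5, 1 → best response East.
Player 2 against (Up, T): payoffs 0, -4 → best response West.
Player 2 against (Down, S): payoffs -5, -3 → best response East.
Player 2 against (Down, T): payoffs 3, -1 → best response West.
Player 3 against (Up, West): payoffs -2, 1 → best response T.
Player 3 against (Up, East): payoffs 5, 3 → best response S.
Player 3 against (Down, West): payoffs -3, 5 → best response T.
Player 3 against (Down, East): payoffs -4, -3 → best response T.
Mutual best responses: (Up, West, T).

(Up, West, T)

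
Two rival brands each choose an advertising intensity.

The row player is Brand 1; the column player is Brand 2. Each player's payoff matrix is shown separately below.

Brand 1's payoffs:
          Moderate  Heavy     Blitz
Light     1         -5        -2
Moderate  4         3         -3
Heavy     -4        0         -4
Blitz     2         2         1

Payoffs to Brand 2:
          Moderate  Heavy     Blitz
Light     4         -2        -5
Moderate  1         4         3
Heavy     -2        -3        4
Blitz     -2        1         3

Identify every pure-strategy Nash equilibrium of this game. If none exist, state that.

The pure Nash equilibria are (Moderate, Heavy); (Blitz, Blitz).

For each strategy profile, look for a profitable unilateral deviation.
(Light, Moderate): Brand 1 can switch to Moderate (1 → 4). Not NE.
(Light, Heavy): Brand 1 can switch to Moderate (-5 → 3). Not NE.
(Light, Blitz): Brand 1 can switch to Blitz (-2 → 1). Not NE.
(Moderate, Moderate): Brand 2 can switch to Heavy (1 → 4). Not NE.
(Moderate, Heavy): Brand 1 gets 3, best alternative 2; Brand 2 gets 4, best alternative 3. No profitable deviation — NE.
(Moderate, Blitz): Brand 1 can switch to Light (-3 → -2). Not NE.
(Heavy, Moderate): Brand 1 can switch to Light (-4 → 1). Not NE.
(Heavy, Heavy): Brand 1 can switch to Moderate (0 → 3). Not NE.
(Heavy, Blitz): Brand 1 can switch to Light (-4 → -2). Not NE.
(Blitz, Moderate): Brand 1 can switch to Moderate (2 → 4). Not NE.
(Blitz, Heavy): Brand 1 can switch to Moderate (2 → 3). Not NE.
(Blitz, Blitz): Brand 1 gets 1, best alternative -2; Brand 2 gets 3, best alternative 1. No profitable deviation — NE.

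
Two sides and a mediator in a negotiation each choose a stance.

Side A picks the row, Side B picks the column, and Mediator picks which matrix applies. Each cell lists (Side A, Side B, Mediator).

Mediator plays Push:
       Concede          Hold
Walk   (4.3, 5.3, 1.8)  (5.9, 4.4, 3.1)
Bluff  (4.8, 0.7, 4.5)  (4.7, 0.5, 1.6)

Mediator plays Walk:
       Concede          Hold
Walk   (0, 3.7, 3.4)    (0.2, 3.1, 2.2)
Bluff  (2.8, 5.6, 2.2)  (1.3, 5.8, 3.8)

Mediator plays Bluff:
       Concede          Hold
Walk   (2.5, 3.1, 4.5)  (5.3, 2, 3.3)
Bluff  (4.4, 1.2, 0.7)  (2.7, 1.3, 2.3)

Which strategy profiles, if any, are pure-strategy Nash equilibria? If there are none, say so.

For each player, find the best response to each opponent profile; mutual best responses are the pure NE.
Side A against (Concede, Push): payoffs 4.3, 4.8 → best response Bluff.
Side A against (Concede, Walk): payoffs 0, 2.8 → best response Bluff.
Side A against (Concede, Bluff): payoffs 2.5, 4.4 → best response Bluff.
Side A against (Hold, Push): payoffs 5.9, 4.7 → best response Walk.
Side A against (Hold, Walk): payoffs 0.2, 1.3 → best response Bluff.
Side A against (Hold, Bluff): payoffs 5.3, 2.7 → best response Walk.
Side B against (Walk, Push): payoffs 5.3, 4.4 → best response Concede.
Side B against (Walk, Walk): payoffs 3.7, 3.1 → best response Concede.
Side B against (Walk, Bluff): payoffs 3.1, 2 → best response Concede.
Side B against (Bluff, Push): payoffs 0.7, 0.5 → best response Concede.
Side B against (Bluff, Walk): payoffs 5.6, 5.8 → best response Hold.
Side B against (Bluff, Bluff): payoffs 1.2, 1.3 → best response Hold.
Mediator against (Walk, Concede): payoffs 1.8, 3.4, 4.5 → best response Bluff.
Mediator against (Walk, Hold): payoffs 3.1, 2.2, 3.3 → best response Bluff.
Mediator against (Bluff, Concede): payoffs 4.5, 2.2, 0.7 → best response Push.
Mediator against (Bluff, Hold): payoffs 1.6, 3.8, 2.3 → best response Walk.
Mutual best responses: (Bluff, Concede, Push); (Bluff, Hold, Walk).

The pure Nash equilibria are (Bluff, Concede, Push); (Bluff, Hold, Walk).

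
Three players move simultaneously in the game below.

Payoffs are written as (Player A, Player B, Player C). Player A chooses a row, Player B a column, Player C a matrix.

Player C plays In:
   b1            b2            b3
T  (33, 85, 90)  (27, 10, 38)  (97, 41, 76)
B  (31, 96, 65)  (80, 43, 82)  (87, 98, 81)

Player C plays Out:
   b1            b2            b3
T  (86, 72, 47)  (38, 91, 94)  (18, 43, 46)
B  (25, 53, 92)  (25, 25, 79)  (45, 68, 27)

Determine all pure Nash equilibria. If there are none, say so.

Pure-strategy Nash equilibria: (T, b1, In) and (T, b2, Out)

For each strategy profile, look for a profitable unilateral deviation.
(T, b1, In): Player A gets 33, best alternative 31; Player B gets 85, best alternative 41; Player C gets 90, best alternative 47. No profitable deviation — NE.
(T, b1, Out): Player B can switch to b2 (72 → 91). Not NE.
(T, b2, In): Player A can switch to B (27 → 80). Not NE.
(T, b2, Out): Player A gets 38, best alternative 25; Player B gets 91, best alternative 72; Player C gets 94, best alternative 38. No profitable deviation — NE.
(T, b3, In): Player B can switch to b1 (41 → 85). Not NE.
(T, b3, Out): Player A can switch to B (18 → 45). Not NE.
(B, b1, In): Player A can switch to T (31 → 33). Not NE.
(B, b1, Out): Player A can switch to T (25 → 86). Not NE.
(B, b2, In): Player B can switch to b1 (43 → 96). Not NE.
(B, b2, Out): Player A can switch to T (25 → 38). Not NE.
(The remaining 2 profiles each have a profitable deviation by the same check.)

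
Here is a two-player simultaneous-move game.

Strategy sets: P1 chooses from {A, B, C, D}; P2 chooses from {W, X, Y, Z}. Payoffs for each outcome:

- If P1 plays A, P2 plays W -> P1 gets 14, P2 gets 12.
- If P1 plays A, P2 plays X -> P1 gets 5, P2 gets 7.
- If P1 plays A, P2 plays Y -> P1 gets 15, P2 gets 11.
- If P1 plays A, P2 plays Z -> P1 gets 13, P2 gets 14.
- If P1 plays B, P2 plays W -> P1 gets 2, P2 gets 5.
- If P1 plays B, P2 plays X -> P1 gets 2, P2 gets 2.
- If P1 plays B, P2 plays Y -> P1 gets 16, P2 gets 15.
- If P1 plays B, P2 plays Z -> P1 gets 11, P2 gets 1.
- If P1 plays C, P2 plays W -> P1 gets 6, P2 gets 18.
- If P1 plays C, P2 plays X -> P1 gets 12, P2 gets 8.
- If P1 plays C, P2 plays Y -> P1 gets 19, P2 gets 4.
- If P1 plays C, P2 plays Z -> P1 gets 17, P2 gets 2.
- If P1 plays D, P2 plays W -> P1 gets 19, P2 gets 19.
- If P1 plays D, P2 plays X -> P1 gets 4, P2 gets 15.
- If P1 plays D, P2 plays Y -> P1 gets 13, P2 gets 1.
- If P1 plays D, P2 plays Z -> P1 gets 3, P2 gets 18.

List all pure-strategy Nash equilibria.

Mark each player's best response to every combination of opponents' strategies; a profile where every player is best-responding is a pure Nash equilibrium.
P1 against W: payoffs 14, 2, 6, 19 → best response D.
P1 against X: payoffs 5, 2, 12, 4 → best response C.
P1 against Y: payoffs 15, 16, 19, 13 → best response C.
P1 against Z: payoffs 13, 11, 17, 3 → best response C.
P2 against A: payoffs 12, 7, 11, 14 → best response Z.
P2 against B: payoffs 5, 2, 15, 1 → best response Y.
P2 against C: payoffs 18, 8, 4, 2 → best response W.
P2 against D: payoffs 19, 15, 1, 18 → best response W.
Mutual best responses: (D, W).

Pure NE: (D, W)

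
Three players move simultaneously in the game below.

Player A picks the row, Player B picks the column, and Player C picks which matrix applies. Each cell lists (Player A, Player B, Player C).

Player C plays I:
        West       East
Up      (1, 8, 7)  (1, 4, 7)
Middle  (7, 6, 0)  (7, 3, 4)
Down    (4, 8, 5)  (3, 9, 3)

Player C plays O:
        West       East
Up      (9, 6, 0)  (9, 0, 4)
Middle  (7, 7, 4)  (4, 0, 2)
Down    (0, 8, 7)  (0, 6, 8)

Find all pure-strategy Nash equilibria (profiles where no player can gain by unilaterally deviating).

No pure-strategy Nash equilibrium.

(Up, West, I): Player A can switch to Middle (1 → 7). Not NE.
(Up, West, O): Player C can switch to I (0 → 7). Not NE.
(Up, East, I): Player A can switch to Middle (1 → 7). Not NE.
(Up, East, O): Player B can switch to West (0 → 6). Not NE.
(Middle, West, I): Player C can switch to O (0 → 4). Not NE.
(Middle, West, O): Player A can switch to Up (7 → 9). Not NE.
(The remaining 6 profiles each have a profitable deviation by the same check.)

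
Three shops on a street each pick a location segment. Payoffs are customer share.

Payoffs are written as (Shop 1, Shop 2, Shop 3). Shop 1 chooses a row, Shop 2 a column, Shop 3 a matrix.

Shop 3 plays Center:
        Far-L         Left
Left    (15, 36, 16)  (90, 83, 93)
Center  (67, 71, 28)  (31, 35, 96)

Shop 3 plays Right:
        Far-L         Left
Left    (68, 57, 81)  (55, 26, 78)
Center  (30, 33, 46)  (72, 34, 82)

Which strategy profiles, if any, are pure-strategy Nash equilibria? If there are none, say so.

Shop 1 against (Far-L, Center): payoffs 15, 67 → best response Center.
Shop 1 against (Far-L, Right): payoffs 68, 30 → best response Left.
Shop 1 against (Left, Center): payoffs 90, 31 → best response Left.
Shop 1 against (Left, Right): payoffs 55, 72 → best response Center.
Shop 2 against (Left, Center): payoffs 36, 83 → best response Left.
Shop 2 against (Left, Right): payoffs 57, 26 → best response Far-L.
Shop 2 against (Center, Center): payoffs 71, 35 → best response Far-L.
Shop 2 against (Center, Right): payoffs 33, 34 → best response Left.
Shop 3 against (Left, Far-L): payoffs 16, 81 → best response Right.
Shop 3 against (Left, Left): payoffs 93, 78 → best response Center.
Shop 3 against (Center, Far-L): payoffs 28, 46 → best response Right.
Shop 3 against (Center, Left): payoffs 96, 82 → best response Center.
Mutual best responses: (Left, Far-L, Right); (Left, Left, Center).

The pure Nash equilibria are (Left, Far-L, Right) and (Left, Left, Center).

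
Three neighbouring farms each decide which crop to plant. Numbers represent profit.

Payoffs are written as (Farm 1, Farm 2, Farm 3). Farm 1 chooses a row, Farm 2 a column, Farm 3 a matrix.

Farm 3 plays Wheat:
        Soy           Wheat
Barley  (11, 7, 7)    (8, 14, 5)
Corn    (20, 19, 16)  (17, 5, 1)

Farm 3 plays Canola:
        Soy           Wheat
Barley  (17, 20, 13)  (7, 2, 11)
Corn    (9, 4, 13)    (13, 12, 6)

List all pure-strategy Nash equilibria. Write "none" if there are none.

(Barley, Soy, Canola); (Corn, Soy, Wheat); (Corn, Wheat, Canola)

Mark each player's best response to every combination of opponents' strategies; a profile where every player is best-responding is a pure Nash equilibrium.
Farm 1 against (Soy, Wheat): payoffs 11, 20 → best response Corn.
Farm 1 against (Soy, Canola): payoffs 17, 9 → best response Barley.
Farm 1 against (Wheat, Wheat): payoffs 8, 17 → best response Corn.
Farm 1 against (Wheat, Canola): payoffs 7, 13 → best response Corn.
Farm 2 against (Barley, Wheat): payoffs 7, 14 → best response Wheat.
Farm 2 against (Barley, Canola): payoffs 20, 2 → best response Soy.
Farm 2 against (Corn, Wheat): payoffs 19, 5 → best response Soy.
Farm 2 against (Corn, Canola): payoffs 4, 12 → best response Wheat.
Farm 3 against (Barley, Soy): payoffs 7, 13 → best response Canola.
Farm 3 against (Barley, Wheat): payoffs 5, 11 → best response Canola.
Farm 3 against (Corn, Soy): payoffs 16, 13 → best response Wheat.
Farm 3 against (Corn, Wheat): payoffs 1, 6 → best response Canola.
Mutual best responses: (Barley, Soy, Canola); (Corn, Soy, Wheat); (Corn, Wheat, Canola).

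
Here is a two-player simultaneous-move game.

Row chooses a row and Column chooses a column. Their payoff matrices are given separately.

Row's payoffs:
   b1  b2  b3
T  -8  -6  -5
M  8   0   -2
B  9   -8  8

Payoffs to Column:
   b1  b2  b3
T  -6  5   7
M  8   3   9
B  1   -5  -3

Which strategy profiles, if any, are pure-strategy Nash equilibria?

Row against b1: payoffs -8, 8, 9 → best response B.
Row against b2: payoffs -6, 0, -8 → best response M.
Row against b3: payoffs -5, -2, 8 → best response B.
Column against T: payoffs -6, 5, 7 → best response b3.
Column against M: payoffs 8, 3, 9 → best response b3.
Column against B: payoffs 1, -5, -3 → best response b1.
Mutual best responses: (B, b1).

Pure NE: (B, b1)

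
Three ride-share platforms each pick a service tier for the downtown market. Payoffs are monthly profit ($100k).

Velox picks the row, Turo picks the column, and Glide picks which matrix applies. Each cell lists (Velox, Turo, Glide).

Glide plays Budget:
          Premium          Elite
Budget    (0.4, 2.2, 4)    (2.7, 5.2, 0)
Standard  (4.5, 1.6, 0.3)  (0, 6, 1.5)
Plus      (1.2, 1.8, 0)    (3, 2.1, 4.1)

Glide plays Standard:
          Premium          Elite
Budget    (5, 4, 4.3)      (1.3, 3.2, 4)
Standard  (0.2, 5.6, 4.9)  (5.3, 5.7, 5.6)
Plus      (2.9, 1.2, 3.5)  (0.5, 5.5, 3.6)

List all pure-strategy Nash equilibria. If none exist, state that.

Pure-strategy Nash equilibria: (Budget, Premium, Standard), (Standard, Elite, Standard), (Plus, Elite, Budget)

Velox against (Premium, Budget): payoffs 0.4, 4.5, 1.2 → best response Standard.
Velox against (Premium, Standard): payoffs 5, 0.2, 2.9 → best response Budget.
Velox against (Elite, Budget): payoffs 2.7, 0, 3 → best response Plus.
Velox against (Elite, Standard): payoffs 1.3, 5.3, 0.5 → best response Standard.
Turo against (Budget, Budget): payoffs 2.2, 5.2 → best response Elite.
Turo against (Budget, Standard): payoffs 4, 3.2 → best response Premium.
Turo against (Standard, Budget): payoffs 1.6, 6 → best response Elite.
Turo against (Standard, Standard): payoffs 5.6, 5.7 → best response Elite.
Turo against (Plus, Budget): payoffs 1.8, 2.1 → best response Elite.
Turo against (Plus, Standard): payoffs 1.2, 5.5 → best response Elite.
Glide against (Budget, Premium): payoffs 4, 4.3 → best response Standard.
Glide against (Budget, Elite): payoffs 0, 4 → best response Standard.
Glide against (Standard, Premium): payoffs 0.3, 4.9 → best response Standard.
Glide against (Standard, Elite): payoffs 1.5, 5.6 → best response Standard.
Glide against (Plus, Premium): payoffs 0, 3.5 → best response Standard.
Glide against (Plus, Elite): payoffs 4.1, 3.6 → best response Budget.
Mutual best responses: (Budget, Premium, Standard); (Standard, Elite, Standard); (Plus, Elite, Budget).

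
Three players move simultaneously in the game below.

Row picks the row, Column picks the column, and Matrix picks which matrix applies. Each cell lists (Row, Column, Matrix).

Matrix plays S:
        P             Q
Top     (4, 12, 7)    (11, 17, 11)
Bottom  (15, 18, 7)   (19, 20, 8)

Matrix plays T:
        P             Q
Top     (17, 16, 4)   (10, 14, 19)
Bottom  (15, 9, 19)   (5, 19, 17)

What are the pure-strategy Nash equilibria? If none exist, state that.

For each player, find the best response to each opponent profile; mutual best responses are the pure NE.
Row against (P, S): payoffs 4, 15 → best response Bottom.
Row against (P, T): payoffs 17, 15 → best response Top.
Row against (Q, S): payoffs 11, 19 → best response Bottom.
Row against (Q, T): payoffs 10, 5 → best response Top.
Column against (Top, S): payoffs 12, 17 → best response Q.
Column against (Top, T): payoffs 16, 14 → best response P.
Column against (Bottom, S): payoffs 18, 20 → best response Q.
Column against (Bottom, T): payoffs 9, 19 → best response Q.
Matrix against (Top, P): payoffs 7, 4 → best response S.
Matrix against (Top, Q): payoffs 11, 19 → best response T.
Matrix against (Bottom, P): payoffs 7, 19 → best response T.
Matrix against (Bottom, Q): payoffs 8, 17 → best response T.
No profile is a mutual best response for all players.

There is no pure-strategy Nash equilibrium.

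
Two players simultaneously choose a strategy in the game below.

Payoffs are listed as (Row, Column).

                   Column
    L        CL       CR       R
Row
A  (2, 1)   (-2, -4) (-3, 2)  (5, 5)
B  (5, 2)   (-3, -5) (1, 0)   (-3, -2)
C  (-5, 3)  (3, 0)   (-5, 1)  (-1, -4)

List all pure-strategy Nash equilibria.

Pure-strategy Nash equilibria: (A, R), (B, L)

For each player, find the best response to each opponent profile; mutual best responses are the pure NE.
Row against L: payoffs 2, 5, -5 → best response B.
Row against CL: payoffs -2, -3, 3 → best response C.
Row against CR: payoffs -3, 1, -5 → best response B.
Row against R: payoffs 5, -3, -1 → best response A.
Column against A: payoffs 1, -4, 2, 5 → best response R.
Column against B: payoffs 2, -5, 0, -2 → best response L.
Column against C: payoffs 3, 0, 1, -4 → best response L.
Mutual best responses: (A, R); (B, L).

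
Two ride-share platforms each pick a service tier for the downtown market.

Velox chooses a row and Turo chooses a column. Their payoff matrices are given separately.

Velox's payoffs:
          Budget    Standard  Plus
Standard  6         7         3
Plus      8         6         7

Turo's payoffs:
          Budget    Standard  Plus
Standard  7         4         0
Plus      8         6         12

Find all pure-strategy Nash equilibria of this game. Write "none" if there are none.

For each player, find the best response to each opponent profile; mutual best responses are the pure NE.
Velox against Budget: payoffs 6, 8 → best response Plus.
Velox against Standard: payoffs 7, 6 → best response Standard.
Velox against Plus: payoffs 3, 7 → best response Plus.
Turo against Standard: payoffs 7, 4, 0 → best response Budget.
Turo against Plus: payoffs 8, 6, 12 → best response Plus.
Mutual best responses: (Plus, Plus).

Pure NE: (Plus, Plus)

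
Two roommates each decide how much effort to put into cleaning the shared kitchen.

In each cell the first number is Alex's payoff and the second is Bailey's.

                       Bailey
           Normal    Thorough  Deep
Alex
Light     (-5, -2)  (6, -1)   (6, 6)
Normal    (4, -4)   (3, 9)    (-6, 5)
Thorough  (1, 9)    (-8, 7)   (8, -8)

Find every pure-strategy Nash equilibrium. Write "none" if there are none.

Alex against Normal: payoffs -5, 4, 1 → best response Normal.
Alex against Thorough: payoffs 6, 3, -8 → best response Light.
Alex against Deep: payoffs 6, -6, 8 → best response Thorough.
Bailey against Light: payoffs -2, -1, 6 → best response Deep.
Bailey against Normal: payoffs -4, 9, 5 → best response Thorough.
Bailey against Thorough: payoffs 9, 7, -8 → best response Normal.
No profile is a mutual best response for all players.

none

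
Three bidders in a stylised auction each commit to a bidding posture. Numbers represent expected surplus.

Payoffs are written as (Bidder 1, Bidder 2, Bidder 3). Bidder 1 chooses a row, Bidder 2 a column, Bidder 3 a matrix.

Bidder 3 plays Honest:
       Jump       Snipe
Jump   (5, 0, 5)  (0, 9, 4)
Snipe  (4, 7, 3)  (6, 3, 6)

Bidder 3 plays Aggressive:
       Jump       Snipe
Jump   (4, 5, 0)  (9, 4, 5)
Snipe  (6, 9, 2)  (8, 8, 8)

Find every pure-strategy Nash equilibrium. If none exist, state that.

none

Bidder 1 against (Jump, Honest): payoffs 5, 4 → best response Jump.
Bidder 1 against (Jump, Aggressive): payoffs 4, 6 → best response Snipe.
Bidder 1 against (Snipe, Honest): payoffs 0, 6 → best response Snipe.
Bidder 1 against (Snipe, Aggressive): payoffs 9, 8 → best response Jump.
Bidder 2 against (Jump, Honest): payoffs 0, 9 → best response Snipe.
Bidder 2 against (Jump, Aggressive): payoffs 5, 4 → best response Jump.
Bidder 2 against (Snipe, Honest): payoffs 7, 3 → best response Jump.
Bidder 2 against (Snipe, Aggressive): payoffs 9, 8 → best response Jump.
Bidder 3 against (Jump, Jump): payoffs 5, 0 → best response Honest.
Bidder 3 against (Jump, Snipe): payoffs 4, 5 → best response Aggressive.
Bidder 3 against (Snipe, Jump): payoffs 3, 2 → best response Honest.
Bidder 3 against (Snipe, Snipe): payoffs 6, 8 → best response Aggressive.
No profile is a mutual best response for all players.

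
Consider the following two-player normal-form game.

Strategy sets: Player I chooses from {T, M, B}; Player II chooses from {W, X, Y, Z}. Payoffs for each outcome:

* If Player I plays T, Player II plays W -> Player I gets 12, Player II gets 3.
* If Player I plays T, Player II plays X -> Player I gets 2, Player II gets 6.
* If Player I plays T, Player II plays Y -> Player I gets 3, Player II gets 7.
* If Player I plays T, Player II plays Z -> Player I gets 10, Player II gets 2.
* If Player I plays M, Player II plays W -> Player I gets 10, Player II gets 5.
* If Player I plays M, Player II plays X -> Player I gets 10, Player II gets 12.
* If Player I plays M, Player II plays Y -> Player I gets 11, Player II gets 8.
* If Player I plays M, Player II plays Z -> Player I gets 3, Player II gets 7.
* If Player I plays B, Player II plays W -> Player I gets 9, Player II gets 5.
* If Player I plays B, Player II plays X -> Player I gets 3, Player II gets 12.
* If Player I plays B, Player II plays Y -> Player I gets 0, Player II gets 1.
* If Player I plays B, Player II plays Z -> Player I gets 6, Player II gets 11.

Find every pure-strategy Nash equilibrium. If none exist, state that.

For each strategy profile, look for a profitable unilateral deviation.
(T, W): Player II can switch to X (3 → 6). Not NE.
(T, X): Player I can switch to M (2 → 10). Not NE.
(T, Y): Player I can switch to M (3 → 11). Not NE.
(T, Z): Player II can switch to W (2 → 3). Not NE.
(M, W): Player I can switch to T (10 → 12). Not NE.
(M, X): Player I gets 10, best alternative 3; Player II gets 12, best alternative 8. No profitable deviation — NE.
(M, Y): Player II can switch to X (8 → 12). Not NE.
(M, Z): Player I can switch to T (3 → 10). Not NE.
(B, W): Player I can switch to T (9 → 12). Not NE.
(The remaining 3 profiles each have a profitable deviation by the same check.)

The unique pure-strategy Nash equilibrium is (M, X).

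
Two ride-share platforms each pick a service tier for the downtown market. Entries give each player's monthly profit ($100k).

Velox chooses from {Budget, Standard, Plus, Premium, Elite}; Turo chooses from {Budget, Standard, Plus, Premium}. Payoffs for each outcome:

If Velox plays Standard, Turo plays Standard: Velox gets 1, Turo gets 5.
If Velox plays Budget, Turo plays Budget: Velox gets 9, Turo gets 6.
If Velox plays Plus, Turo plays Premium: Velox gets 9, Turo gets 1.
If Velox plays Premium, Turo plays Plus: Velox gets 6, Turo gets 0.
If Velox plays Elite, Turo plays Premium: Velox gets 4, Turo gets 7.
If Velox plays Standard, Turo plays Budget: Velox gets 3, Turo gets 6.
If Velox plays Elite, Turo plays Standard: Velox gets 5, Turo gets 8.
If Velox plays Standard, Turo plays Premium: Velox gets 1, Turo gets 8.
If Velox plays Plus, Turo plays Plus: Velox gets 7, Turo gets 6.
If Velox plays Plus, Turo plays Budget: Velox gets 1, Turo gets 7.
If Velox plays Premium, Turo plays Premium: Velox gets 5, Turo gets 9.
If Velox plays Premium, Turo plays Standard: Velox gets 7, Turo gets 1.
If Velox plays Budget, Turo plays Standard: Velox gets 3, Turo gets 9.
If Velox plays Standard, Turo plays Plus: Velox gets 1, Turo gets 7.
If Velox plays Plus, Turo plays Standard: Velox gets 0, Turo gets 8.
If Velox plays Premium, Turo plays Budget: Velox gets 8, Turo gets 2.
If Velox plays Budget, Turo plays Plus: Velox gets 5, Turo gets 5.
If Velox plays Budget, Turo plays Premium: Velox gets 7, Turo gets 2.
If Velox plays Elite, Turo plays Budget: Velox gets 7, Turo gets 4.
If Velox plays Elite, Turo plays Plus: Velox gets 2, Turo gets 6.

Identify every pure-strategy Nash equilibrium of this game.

(Budget, Budget): Turo can switch to Standard (6 → 9). Not NE.
(Budget, Standard): Velox can switch to Premium (3 → 7). Not NE.
(Budget, Plus): Velox can switch to Plus (5 → 7). Not NE.
(Budget, Premium): Velox can switch to Plus (7 → 9). Not NE.
(Standard, Budget): Velox can switch to Budget (3 → 9). Not NE.
(Standard, Standard): Velox can switch to Budget (1 → 3). Not NE.
(Standard, Plus): Velox can switch to Budget (1 → 5). Not NE.
(Standard, Premium): Velox can switch to Budget (1 → 7). Not NE.
(The remaining 12 profiles each have a profitable deviation by the same check.)

No pure-strategy Nash equilibrium.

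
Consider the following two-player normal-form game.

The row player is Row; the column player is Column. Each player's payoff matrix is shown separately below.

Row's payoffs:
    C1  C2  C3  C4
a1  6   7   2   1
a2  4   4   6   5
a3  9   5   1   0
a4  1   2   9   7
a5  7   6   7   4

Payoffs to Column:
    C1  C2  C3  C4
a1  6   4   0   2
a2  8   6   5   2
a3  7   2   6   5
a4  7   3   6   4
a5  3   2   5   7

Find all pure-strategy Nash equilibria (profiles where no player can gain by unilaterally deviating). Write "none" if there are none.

Pure NE: (a3, C1)

Row against C1: payoffs 6, 4, 9, 1, 7 → best response a3.
Row against C2: payoffs 7, 4, 5, 2, 6 → best response a1.
Row against C3: payoffs 2, 6, 1, 9, 7 → best response a4.
Row against C4: payoffs 1, 5, 0, 7, 4 → best response a4.
Column against a1: payoffs 6, 4, 0, 2 → best response C1.
Column against a2: payoffs 8, 6, 5, 2 → best response C1.
Column against a3: payoffs 7, 2, 6, 5 → best response C1.
Column against a4: payoffs 7, 3, 6, 4 → best response C1.
Column against a5: payoffs 3, 2, 5, 7 → best response C4.
Mutual best responses: (a3, C1).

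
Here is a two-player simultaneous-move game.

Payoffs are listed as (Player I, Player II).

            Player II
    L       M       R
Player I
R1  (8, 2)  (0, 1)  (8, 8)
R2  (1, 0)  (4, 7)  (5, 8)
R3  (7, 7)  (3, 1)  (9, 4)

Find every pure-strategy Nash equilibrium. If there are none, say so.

For each strategy profile, look for a profitable unilateral deviation.
(R1, L): Player II can switch to R (2 → 8). Not NE.
(R1, M): Player I can switch to R2 (0 → 4). Not NE.
(R1, R): Player I can switch to R3 (8 → 9). Not NE.
(R2, L): Player I can switch to R1 (1 → 8). Not NE.
(R2, M): Player II can switch to R (7 → 8). Not NE.
(R2, R): Player I can switch to R1 (5 → 8). Not NE.
(The remaining 3 profiles each have a profitable deviation by the same check.)

There is no pure-strategy Nash equilibrium.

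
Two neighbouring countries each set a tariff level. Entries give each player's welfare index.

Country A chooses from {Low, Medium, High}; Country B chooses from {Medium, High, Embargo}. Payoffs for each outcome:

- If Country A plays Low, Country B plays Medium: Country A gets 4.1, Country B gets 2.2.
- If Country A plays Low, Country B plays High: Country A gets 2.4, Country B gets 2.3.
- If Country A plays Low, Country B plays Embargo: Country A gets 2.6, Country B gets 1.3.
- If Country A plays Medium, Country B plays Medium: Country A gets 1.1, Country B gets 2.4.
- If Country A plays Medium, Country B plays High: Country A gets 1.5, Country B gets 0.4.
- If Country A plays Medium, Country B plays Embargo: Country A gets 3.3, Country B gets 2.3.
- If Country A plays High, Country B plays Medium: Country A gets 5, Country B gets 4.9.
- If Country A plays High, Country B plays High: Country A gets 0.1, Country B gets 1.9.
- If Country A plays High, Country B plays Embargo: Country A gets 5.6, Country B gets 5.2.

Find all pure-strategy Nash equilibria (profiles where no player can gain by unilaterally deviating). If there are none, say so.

Pure-strategy Nash equilibria: (Low, High) and (High, Embargo)

Country A against Medium: payoffs 4.1, 1.1, 5 → best response High.
Country A against High: payoffs 2.4, 1.5, 0.1 → best response Low.
Country A against Embargo: payoffs 2.6, 3.3, 5.6 → best response High.
Country B against Low: payoffs 2.2, 2.3, 1.3 → best response High.
Country B against Medium: payoffs 2.4, 0.4, 2.3 → best response Medium.
Country B against High: payoffs 4.9, 1.9, 5.2 → best response Embargo.
Mutual best responses: (Low, High); (High, Embargo).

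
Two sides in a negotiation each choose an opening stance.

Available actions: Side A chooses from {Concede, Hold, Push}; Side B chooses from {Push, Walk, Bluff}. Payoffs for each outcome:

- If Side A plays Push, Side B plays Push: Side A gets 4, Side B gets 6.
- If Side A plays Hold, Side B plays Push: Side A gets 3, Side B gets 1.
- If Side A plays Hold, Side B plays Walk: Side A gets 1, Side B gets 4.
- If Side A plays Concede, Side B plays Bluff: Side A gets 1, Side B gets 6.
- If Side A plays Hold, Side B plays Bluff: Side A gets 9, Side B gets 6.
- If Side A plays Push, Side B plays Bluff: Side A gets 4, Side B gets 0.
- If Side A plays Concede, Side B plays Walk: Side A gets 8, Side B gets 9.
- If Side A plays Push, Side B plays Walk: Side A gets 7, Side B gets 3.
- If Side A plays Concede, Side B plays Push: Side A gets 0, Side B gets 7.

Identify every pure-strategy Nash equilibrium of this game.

Pure-strategy Nash equilibria: (Concede, Walk), (Hold, Bluff), (Push, Push)

(Concede, Push): Side A can switch to Hold (0 → 3). Not NE.
(Concede, Walk): Side A gets 8, best alternative 7; Side B gets 9, best alternative 7. No profitable deviation — NE.
(Concede, Bluff): Side A can switch to Hold (1 → 9). Not NE.
(Hold, Push): Side A can switch to Push (3 → 4). Not NE.
(Hold, Walk): Side A can switch to Concede (1 → 8). Not NE.
(Hold, Bluff): Side A gets 9, best alternative 4; Side B gets 6, best alternative 4. No profitable deviation — NE.
(Push, Push): Side A gets 4, best alternative 3; Side B gets 6, best alternative 3. No profitable deviation — NE.
(Push, Walk): Side A can switch to Concede (7 → 8). Not NE.
(Push, Bluff): Side A can switch to Hold (4 → 9). Not NE.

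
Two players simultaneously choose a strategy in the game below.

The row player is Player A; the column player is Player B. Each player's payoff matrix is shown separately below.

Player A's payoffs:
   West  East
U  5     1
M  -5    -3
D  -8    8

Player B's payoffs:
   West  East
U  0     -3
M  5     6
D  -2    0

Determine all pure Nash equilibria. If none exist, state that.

The pure Nash equilibria are (U, West); (D, East).

Player A against West: payoffs 5, -5, -8 → best response U.
Player A against East: payoffs 1, -3, 8 → best response D.
Player B against U: payoffs 0, -3 → best response West.
Player B against M: payoffs 5, 6 → best response East.
Player B against D: payoffs -2, 0 → best response East.
Mutual best responses: (U, West); (D, East).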